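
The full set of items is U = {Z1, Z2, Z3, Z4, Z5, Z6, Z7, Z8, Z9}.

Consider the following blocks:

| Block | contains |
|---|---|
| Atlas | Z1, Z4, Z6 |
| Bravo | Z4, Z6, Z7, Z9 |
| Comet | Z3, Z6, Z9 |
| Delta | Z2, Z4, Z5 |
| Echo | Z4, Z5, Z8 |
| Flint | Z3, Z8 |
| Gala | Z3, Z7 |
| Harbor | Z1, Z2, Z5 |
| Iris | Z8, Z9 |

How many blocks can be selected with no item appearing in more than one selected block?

Delta, Gala, Iris are pairwise disjoint (Delta={Z2,Z4,Z5}; Gala={Z3,Z7}; Iris={Z8,Z9}).
Every remaining block overlaps one of these, and no 4 of the listed blocks are pairwise disjoint, so 3 is the maximum.

3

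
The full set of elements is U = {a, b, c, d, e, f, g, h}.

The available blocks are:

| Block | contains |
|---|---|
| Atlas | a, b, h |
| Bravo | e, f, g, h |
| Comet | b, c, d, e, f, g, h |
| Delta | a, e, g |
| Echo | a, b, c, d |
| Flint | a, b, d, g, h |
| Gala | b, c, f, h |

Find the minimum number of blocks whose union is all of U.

Comet and Echo together: Comet ∪ Echo = {a, b, c, d, e, f, g, h} — every element is covered.
No single block has all 8 elements (the largest, Comet, has 7), so 2 is optimal.

2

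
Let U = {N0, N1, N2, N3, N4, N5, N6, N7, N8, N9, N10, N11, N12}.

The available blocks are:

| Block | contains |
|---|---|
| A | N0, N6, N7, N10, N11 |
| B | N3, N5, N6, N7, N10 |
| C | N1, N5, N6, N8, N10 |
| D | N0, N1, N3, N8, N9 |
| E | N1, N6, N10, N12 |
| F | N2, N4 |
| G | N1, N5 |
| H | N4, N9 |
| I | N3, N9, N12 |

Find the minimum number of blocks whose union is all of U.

4

Take {A, C, F, I}. Their union is {N0, N1, N2, N3, N4, N5, N6, N7, N8, N9, N10, N11, N12}, which is all 13 points.
Only F contains N2, so F is forced; the remaining 11 points need at least 3 more blocks (each remaining block adds at most 5) — so at least 4 blocks are needed, and 4 is optimal.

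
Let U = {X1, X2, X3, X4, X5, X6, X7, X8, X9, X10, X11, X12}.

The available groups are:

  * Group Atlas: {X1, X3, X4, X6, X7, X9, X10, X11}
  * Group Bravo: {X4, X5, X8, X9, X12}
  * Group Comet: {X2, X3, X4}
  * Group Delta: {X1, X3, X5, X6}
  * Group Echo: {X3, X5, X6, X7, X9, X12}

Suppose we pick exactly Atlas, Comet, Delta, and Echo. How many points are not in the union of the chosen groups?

Union of Atlas, Comet, Delta, Echo = {X1, X2, X3, X4, X5, X6, X7, X9, X10, X11, X12}.
Not covered: X8 — 1 point.

1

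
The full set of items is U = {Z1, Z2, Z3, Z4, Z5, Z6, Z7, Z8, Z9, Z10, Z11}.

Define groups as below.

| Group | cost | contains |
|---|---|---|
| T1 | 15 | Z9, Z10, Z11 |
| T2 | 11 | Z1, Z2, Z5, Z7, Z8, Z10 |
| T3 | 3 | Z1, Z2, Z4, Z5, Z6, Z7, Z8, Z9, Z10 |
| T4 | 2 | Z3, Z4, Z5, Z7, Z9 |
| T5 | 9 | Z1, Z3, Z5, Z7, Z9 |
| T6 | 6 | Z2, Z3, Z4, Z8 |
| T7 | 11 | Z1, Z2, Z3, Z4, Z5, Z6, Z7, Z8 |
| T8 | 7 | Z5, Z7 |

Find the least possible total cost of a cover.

T1, T3, T4 together cover every item (T1 ∪ T3 ∪ T4 = {Z1, Z2, Z3, Z4, Z5, Z6, Z7, Z8, Z9, Z10, Z11}); total cost 15 + 3 + 2 = 20.
No covering selection has total cost below 20.

20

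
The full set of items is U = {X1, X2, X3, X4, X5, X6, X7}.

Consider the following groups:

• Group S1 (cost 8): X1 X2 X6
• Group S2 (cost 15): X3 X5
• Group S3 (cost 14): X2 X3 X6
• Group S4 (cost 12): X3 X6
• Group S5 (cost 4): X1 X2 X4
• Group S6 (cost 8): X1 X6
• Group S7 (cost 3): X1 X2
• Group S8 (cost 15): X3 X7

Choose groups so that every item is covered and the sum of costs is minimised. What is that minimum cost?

42

S1, S2, S5, S8 together cover every item (S1 ∪ S2 ∪ S5 ∪ S8 = {X1, X2, X3, X4, X5, X6, X7}); total cost 8 + 15 + 4 + 15 = 42.
The greedy pick S5, S4, S2, S8 costs 46; no covering selection beats 42.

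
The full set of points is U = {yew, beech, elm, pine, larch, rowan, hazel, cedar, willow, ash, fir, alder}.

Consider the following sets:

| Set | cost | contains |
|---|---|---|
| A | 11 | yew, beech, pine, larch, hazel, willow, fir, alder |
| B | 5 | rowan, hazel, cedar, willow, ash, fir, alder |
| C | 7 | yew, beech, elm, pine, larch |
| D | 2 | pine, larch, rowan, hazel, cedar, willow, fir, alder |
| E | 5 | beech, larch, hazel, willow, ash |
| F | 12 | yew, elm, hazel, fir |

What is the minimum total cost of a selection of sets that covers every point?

12

B, C together cover every point (B ∪ C = {yew, beech, elm, pine, larch, rowan, hazel, cedar, willow, ash, fir, alder}); total cost 5 + 7 = 12.
The greedy pick D, C, B costs 14; no covering selection beats 12.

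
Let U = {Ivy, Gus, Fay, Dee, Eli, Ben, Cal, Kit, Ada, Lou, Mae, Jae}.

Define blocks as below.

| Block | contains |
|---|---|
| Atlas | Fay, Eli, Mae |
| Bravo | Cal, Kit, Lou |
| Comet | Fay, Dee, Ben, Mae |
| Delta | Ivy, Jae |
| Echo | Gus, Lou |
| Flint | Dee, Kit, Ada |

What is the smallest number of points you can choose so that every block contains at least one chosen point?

H = {Gus, Kit, Mae, Jae} meets every block (each contains at least one member of H), and |H| = 4.
The blocks Atlas, Delta, Echo, Flint are pairwise disjoint, so any hitting set needs a separate point for each — at least 4. Hence 4 is optimal.

4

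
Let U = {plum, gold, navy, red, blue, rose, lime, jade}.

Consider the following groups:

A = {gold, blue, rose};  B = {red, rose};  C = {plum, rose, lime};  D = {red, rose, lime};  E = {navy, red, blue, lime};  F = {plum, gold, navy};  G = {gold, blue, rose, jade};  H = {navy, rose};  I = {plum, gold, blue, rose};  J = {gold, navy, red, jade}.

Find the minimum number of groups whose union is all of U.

3

C, G, and J cover everything between them: the union {plum, gold, navy, red, blue, rose, lime, jade} is all of U.
No 2 of the 10 groups cover everything (all 45 combinations miss at least one point), so 3 is optimal.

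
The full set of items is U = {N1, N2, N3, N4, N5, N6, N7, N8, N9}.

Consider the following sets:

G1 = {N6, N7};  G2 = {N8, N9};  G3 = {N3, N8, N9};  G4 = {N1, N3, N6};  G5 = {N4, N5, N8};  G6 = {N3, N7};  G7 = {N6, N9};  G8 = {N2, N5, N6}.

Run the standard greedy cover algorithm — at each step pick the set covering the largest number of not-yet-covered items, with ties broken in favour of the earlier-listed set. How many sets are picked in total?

5

Greedy: pick G3 (covers 3 new) → pick G8 (covers 3 new) → pick G1 (covers 1 new) → pick G4 (covers 1 new) → pick G5 (covers 1 new). Total picks: 5.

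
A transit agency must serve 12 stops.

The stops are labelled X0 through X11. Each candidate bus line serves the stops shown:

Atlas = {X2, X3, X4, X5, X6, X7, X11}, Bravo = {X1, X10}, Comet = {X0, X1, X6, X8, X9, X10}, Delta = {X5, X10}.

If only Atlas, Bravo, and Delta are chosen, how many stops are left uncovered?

Union of Atlas, Bravo, Delta = {X1, X2, X3, X4, X5, X6, X7, X10, X11}.
Not covered: X0, X8, X9 — 3 stops.

3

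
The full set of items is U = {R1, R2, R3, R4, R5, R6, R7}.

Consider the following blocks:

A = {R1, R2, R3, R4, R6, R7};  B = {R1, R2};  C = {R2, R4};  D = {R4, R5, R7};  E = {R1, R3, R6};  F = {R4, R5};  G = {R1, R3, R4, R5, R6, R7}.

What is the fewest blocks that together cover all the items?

2

A and G cover everything between them: the union {R1, R2, R3, R4, R5, R6, R7} is all of U.
No single block has all 7 items (the largest, A, has 6), so 2 is optimal.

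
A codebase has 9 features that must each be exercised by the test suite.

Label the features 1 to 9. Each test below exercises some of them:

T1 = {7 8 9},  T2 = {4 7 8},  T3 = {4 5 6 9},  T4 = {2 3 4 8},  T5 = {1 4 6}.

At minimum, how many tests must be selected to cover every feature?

4

Take {T1, T3, T4, T5}. Their union is {1, 2, 3, 4, 5, 6, 7, 8, 9}, which is all 9 features.
No 3 of the 5 tests cover everything (all 10 combinations miss at least one feature), so 4 is optimal.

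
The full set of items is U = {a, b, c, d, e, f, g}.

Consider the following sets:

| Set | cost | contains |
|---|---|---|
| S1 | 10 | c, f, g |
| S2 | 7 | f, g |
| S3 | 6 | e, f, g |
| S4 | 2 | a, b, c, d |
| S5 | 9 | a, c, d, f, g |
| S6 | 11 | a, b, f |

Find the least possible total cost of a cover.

S3, S4 together cover every item (S3 ∪ S4 = {a, b, c, d, e, f, g}); total cost 6 + 2 = 8.
No covering selection has total cost below 8.

8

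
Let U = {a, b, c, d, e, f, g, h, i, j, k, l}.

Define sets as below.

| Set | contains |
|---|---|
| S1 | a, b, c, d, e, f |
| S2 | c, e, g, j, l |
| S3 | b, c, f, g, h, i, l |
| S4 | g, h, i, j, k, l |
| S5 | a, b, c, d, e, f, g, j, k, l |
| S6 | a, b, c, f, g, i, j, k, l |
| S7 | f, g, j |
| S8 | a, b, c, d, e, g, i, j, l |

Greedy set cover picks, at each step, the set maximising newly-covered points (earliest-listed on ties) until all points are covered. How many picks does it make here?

Greedy: pick S5 (covers 10 new) → pick S3 (covers 2 new). Total picks: 2.

2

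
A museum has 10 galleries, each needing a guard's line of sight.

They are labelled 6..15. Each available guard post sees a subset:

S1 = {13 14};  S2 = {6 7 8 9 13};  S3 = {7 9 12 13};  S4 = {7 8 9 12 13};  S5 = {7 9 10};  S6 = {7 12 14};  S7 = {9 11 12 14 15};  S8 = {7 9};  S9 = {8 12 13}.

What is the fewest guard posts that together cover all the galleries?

3

Take {S2, S5, S7}. Their union is {6, 7, 8, 9, 10, 11, 12, 13, 14, 15}, which is all 10 galleries.
Only S2 contains 6, so S2 is forced; the remaining 5 galleries need at least 2 more guard posts (each remaining guard post adds at most 4) — so at least 3 guard posts are needed, and 3 is optimal.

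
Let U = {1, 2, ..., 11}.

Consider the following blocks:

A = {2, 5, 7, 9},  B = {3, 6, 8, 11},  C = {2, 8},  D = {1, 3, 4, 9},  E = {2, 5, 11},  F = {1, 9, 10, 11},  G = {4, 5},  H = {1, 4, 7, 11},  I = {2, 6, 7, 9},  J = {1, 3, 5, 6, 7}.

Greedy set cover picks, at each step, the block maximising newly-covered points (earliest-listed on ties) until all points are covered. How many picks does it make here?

Greedy: pick J (covers 5 new) → pick F (covers 3 new) → pick C (covers 2 new) → pick D (covers 1 new). Total picks: 4.

4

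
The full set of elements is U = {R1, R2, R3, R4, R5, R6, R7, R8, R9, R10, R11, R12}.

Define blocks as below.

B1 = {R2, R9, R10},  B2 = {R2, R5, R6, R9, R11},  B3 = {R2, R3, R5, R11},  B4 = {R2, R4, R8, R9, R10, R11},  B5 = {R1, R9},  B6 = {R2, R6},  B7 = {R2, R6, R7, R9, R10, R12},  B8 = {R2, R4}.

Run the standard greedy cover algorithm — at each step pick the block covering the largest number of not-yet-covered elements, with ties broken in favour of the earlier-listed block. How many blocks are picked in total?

Greedy: pick B4 (covers 6 new) → pick B7 (covers 3 new) → pick B3 (covers 2 new) → pick B5 (covers 1 new). Total picks: 4.

4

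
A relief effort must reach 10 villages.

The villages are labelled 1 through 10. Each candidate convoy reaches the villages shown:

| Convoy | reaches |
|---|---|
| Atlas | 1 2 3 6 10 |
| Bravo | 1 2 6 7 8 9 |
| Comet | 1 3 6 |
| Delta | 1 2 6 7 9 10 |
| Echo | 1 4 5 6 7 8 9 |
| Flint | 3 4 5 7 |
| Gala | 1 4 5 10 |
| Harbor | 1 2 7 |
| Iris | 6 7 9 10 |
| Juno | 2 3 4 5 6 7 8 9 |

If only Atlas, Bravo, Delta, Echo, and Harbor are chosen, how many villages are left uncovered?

0

Union of Atlas, Bravo, Delta, Echo, Harbor = {1, 2, 3, 4, 5, 6, 7, 8, 9, 10} — that's every village, so 0 are uncovered.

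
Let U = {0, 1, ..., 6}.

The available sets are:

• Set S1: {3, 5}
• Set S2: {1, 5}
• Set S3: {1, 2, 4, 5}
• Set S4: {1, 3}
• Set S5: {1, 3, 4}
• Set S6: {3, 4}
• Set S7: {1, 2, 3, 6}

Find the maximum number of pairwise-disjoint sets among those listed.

2

S2, S6 are pairwise disjoint (S2={1,5}; S6={3,4}).
Every remaining set overlaps one of these, and no 3 of the listed sets are pairwise disjoint, so 2 is the maximum.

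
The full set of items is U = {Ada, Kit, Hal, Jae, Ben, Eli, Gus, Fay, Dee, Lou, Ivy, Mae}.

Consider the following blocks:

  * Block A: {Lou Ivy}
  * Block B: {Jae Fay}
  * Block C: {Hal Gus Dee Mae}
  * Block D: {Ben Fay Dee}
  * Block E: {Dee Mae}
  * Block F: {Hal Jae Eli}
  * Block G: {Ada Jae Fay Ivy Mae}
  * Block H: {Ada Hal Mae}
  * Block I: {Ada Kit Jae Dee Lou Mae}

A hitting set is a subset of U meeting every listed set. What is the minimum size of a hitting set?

Take T = {Ada, Jae, Dee, Ivy}. Each listed block contains at least one of these, so T is a hitting set of size 4.
No choice of 3 items meets every block, so 4 is the minimum.

4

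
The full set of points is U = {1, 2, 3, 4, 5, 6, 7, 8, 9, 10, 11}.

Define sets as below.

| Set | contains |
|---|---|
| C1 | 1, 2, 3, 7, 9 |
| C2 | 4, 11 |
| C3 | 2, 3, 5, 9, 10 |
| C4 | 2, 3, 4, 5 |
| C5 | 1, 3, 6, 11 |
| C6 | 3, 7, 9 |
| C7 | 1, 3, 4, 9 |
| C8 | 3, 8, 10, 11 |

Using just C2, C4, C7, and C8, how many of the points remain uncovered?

2

Union of C2, C4, C7, C8 = {1, 2, 3, 4, 5, 8, 9, 10, 11}.
Not covered: 6, 7 — 2 points.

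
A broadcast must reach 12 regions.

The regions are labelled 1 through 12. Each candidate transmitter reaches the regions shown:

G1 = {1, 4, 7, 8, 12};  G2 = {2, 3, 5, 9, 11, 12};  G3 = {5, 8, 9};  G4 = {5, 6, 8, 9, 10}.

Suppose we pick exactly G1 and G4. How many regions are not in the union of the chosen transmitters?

Union of G1, G4 = {1, 4, 5, 6, 7, 8, 9, 10, 12}.
Not covered: 2, 3, 11 — 3 regions.

3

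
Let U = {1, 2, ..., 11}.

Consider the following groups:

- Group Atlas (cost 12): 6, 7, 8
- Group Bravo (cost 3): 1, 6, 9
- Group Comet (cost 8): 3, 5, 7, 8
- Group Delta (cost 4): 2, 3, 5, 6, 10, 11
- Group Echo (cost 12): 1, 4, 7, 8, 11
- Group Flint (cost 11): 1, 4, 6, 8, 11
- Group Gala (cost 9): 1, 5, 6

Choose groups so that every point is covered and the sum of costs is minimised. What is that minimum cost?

Bravo, Delta, Echo together cover every point (Bravo ∪ Delta ∪ Echo = {1, 2, 3, 4, 5, 6, 7, 8, 9, 10, 11}); total cost 3 + 4 + 12 = 19.
The greedy pick Delta, Bravo, Comet, Flint costs 26; no covering selection beats 19.

19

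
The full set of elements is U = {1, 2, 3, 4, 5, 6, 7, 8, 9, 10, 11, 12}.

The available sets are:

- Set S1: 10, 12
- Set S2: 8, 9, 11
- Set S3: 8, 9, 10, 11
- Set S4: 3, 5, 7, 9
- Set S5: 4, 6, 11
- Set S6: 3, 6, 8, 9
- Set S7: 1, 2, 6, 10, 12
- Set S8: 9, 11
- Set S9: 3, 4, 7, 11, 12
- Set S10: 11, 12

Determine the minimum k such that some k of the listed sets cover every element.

S3, S4, S7, and S9 cover everything between them: the union {1, 2, 3, 4, 5, 6, 7, 8, 9, 10, 11, 12} is all of U.
No 3 of the 10 sets cover everything (all 120 combinations miss at least one element), so 4 is optimal.

4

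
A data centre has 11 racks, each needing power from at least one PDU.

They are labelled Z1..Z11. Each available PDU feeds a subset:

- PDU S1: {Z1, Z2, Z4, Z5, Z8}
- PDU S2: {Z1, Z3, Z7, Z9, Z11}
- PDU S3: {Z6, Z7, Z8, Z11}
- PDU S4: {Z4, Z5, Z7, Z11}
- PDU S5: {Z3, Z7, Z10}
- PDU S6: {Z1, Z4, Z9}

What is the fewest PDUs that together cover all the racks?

Take {S1, S2, S3, S5}. Their union is {Z1, Z2, Z3, Z4, Z5, Z6, Z7, Z8, Z9, Z10, Z11}, which is all 11 racks.
No 3 of the 6 PDUs cover everything (all 20 combinations miss at least one rack), so 4 is optimal.

4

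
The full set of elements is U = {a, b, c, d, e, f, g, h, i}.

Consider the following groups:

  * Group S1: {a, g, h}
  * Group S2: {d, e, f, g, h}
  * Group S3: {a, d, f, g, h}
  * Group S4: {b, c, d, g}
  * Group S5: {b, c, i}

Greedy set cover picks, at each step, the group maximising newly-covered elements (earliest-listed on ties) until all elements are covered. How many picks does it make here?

Greedy: pick S2 (covers 5 new) → pick S5 (covers 3 new) → pick S1 (covers 1 new). Total picks: 3.

3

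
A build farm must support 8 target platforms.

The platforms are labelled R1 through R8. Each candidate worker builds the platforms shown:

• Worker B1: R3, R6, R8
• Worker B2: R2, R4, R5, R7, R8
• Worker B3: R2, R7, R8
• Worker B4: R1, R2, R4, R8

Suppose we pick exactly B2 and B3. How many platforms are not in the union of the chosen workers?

3

Union of B2, B3 = {R2, R4, R5, R7, R8}.
Not covered: R1, R3, R6 — 3 platforms.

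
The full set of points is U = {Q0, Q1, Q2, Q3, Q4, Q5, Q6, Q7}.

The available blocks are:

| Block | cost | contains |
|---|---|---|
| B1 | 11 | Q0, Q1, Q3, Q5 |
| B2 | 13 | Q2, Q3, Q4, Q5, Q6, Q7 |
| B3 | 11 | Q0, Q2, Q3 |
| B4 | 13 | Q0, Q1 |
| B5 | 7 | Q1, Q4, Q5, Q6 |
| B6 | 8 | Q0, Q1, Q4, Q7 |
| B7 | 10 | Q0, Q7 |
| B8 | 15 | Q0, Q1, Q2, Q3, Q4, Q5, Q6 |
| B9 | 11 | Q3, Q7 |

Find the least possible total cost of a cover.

21

B2, B6 together cover every point (B2 ∪ B6 = {Q0, Q1, Q2, Q3, Q4, Q5, Q6, Q7}); total cost 13 + 8 = 21.
The greedy pick B5, B3, B6 costs 26; no covering selection beats 21.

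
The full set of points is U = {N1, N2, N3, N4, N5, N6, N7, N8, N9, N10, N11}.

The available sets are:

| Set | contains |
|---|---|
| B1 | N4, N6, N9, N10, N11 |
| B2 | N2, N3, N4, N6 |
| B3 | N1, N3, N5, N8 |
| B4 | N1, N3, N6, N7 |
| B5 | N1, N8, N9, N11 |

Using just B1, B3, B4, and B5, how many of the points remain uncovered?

1

Union of B1, B3, B4, B5 = {N1, N3, N4, N5, N6, N7, N8, N9, N10, N11}.
Not covered: N2 — 1 point.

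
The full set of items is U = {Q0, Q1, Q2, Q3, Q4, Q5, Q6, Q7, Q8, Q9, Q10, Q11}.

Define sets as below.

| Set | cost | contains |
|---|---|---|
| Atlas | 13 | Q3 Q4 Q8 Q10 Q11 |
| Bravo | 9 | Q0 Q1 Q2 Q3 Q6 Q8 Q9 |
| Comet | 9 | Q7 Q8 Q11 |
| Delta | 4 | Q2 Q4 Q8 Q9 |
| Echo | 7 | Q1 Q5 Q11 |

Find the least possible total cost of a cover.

Atlas, Bravo, Comet, Echo together cover every item (Atlas ∪ Bravo ∪ Comet ∪ Echo = {Q0, Q1, Q2, Q3, Q4, Q5, Q6, Q7, Q8, Q9, Q10, Q11}); total cost 13 + 9 + 9 + 7 = 38.
The greedy pick Delta, Bravo, Echo, Comet, Atlas costs 42; no covering selection beats 38.

38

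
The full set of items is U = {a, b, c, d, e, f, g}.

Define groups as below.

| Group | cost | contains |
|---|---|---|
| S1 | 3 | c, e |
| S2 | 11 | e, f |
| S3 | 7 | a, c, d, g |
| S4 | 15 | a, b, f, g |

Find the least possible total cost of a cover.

25

S1, S3, S4 together cover every item (S1 ∪ S3 ∪ S4 = {a, b, c, d, e, f, g}); total cost 3 + 7 + 15 = 25.
No covering selection has total cost below 25.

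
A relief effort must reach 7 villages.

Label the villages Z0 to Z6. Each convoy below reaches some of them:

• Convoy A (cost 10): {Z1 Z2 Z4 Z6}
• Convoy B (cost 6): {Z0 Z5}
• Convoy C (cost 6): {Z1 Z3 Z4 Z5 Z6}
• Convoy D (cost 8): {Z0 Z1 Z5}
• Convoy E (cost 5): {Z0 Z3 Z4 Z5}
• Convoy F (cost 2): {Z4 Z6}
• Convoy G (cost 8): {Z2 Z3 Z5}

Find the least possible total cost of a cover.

A, E together cover every village (A ∪ E = {Z0, Z1, Z2, Z3, Z4, Z5, Z6}); total cost 10 + 5 = 15.
The greedy pick F, E, A costs 17; no covering selection beats 15.

15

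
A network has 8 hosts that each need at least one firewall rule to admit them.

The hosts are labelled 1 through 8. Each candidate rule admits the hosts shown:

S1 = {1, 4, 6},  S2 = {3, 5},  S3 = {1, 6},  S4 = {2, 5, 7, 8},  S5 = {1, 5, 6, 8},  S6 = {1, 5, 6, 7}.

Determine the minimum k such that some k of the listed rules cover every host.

Take {S1, S2, S4}. Their union is {1, 2, 3, 4, 5, 6, 7, 8}, which is all 8 hosts.
Only S4 contains 2, so S4 is forced; the remaining 4 hosts need at least 2 more rules (each remaining rule adds at most 3) — so at least 3 rules are needed, and 3 is optimal.

3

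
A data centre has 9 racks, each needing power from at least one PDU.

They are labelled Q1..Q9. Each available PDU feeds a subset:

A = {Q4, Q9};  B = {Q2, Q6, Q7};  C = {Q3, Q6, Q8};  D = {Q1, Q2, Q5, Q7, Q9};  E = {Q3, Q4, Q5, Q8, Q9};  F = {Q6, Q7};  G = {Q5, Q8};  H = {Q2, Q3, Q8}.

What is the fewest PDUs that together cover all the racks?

3

Take {A, C, D}. Their union is {Q1, Q2, Q3, Q4, Q5, Q6, Q7, Q8, Q9}, which is all 9 racks.
Only D contains Q1, so D is forced; the remaining 4 racks need at least 2 more PDUs (each remaining PDU adds at most 3) — so at least 3 PDUs are needed, and 3 is optimal.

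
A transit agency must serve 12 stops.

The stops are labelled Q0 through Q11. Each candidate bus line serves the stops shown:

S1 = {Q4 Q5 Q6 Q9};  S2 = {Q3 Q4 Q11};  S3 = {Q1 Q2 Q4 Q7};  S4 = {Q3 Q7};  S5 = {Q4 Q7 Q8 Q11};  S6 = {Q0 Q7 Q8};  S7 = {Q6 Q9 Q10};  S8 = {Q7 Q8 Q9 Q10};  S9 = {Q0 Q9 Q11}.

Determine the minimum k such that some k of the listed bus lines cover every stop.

S1 and S2 and S3 and S6 and S8 together: S1 ∪ S2 ∪ S3 ∪ S6 ∪ S8 = {Q0, Q1, Q2, Q3, Q4, Q5, Q6, Q7, Q8, Q9, Q10, Q11} — every stop is covered.
No 4 of the 9 bus lines cover everything (all 126 combinations miss at least one stop), so 5 is optimal.

5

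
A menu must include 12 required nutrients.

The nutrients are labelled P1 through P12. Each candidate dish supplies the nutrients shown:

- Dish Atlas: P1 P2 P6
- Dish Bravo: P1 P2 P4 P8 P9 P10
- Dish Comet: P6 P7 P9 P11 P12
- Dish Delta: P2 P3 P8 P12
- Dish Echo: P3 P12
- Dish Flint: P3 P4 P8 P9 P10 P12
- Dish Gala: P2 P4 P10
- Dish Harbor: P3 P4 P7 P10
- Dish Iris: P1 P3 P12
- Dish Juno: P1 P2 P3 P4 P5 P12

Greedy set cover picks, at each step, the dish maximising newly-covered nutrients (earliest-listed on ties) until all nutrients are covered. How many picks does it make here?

Greedy: pick Bravo (covers 6 new) → pick Comet (covers 4 new) → pick Juno (covers 2 new). Total picks: 3.

3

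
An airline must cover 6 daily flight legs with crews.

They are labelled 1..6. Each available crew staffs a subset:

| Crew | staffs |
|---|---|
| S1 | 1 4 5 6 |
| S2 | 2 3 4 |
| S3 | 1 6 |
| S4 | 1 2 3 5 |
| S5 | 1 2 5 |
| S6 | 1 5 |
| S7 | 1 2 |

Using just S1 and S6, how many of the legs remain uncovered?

2

Union of S1, S6 = {1, 4, 5, 6}.
Not covered: 2, 3 — 2 legs.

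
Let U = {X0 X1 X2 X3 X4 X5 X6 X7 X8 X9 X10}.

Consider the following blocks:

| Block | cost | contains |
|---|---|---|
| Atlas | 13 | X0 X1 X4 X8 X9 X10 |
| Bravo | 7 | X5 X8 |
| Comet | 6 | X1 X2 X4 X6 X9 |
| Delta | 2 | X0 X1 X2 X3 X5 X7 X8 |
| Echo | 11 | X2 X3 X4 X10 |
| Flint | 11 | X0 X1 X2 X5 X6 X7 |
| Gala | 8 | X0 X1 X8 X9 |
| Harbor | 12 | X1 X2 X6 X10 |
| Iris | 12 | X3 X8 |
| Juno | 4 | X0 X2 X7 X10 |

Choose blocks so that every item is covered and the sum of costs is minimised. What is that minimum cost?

12

Comet, Delta, Juno together cover every item (Comet ∪ Delta ∪ Juno = {X0, X1, X2, X3, X4, X5, X6, X7, X8, X9, X10}); total cost 6 + 2 + 4 = 12.
No covering selection has total cost below 12.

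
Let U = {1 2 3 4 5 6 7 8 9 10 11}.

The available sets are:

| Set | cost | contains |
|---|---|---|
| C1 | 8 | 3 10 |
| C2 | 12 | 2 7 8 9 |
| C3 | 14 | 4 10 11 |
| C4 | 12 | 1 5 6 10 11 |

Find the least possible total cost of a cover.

C1, C2, C3, C4 together cover every point (C1 ∪ C2 ∪ C3 ∪ C4 = {1, 2, 3, 4, 5, 6, 7, 8, 9, 10, 11}); total cost 8 + 12 + 14 + 12 = 46.
No covering selection has total cost below 46.

46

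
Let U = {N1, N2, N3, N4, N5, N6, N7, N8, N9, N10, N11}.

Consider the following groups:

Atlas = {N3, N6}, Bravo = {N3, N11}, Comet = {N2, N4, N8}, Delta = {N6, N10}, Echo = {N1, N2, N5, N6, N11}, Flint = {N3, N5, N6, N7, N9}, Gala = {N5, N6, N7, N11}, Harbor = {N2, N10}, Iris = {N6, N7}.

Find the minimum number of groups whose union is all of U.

4

Take {Comet, Delta, Echo, Flint}. Their union is {N1, N2, N3, N4, N5, N6, N7, N8, N9, N10, N11}, which is all 11 elements.
No 3 of the 9 groups cover everything (all 84 combinations miss at least one element), so 4 is optimal.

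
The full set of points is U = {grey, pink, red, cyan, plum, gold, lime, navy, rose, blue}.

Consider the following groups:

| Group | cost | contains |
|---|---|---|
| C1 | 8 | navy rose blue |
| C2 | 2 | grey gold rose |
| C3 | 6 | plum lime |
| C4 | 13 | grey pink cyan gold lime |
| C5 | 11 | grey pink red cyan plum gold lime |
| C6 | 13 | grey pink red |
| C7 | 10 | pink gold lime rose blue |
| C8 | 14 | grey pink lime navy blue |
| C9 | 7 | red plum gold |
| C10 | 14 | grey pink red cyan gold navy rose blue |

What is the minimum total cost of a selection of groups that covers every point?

C1, C5 together cover every point (C1 ∪ C5 = {grey, pink, red, cyan, plum, gold, lime, navy, rose, blue}); total cost 8 + 11 = 19.
The greedy pick C2, C5, C1 costs 21; no covering selection beats 19.

19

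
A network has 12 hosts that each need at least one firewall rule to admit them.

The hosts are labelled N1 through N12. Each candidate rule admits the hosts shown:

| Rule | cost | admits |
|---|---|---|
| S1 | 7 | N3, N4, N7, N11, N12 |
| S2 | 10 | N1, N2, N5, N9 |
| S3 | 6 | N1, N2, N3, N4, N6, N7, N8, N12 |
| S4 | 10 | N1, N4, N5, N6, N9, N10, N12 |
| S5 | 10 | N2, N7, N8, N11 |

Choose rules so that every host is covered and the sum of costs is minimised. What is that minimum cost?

23

S1, S3, S4 together cover every host (S1 ∪ S3 ∪ S4 = {N1, N2, N3, N4, N5, N6, N7, N8, N9, N10, N11, N12}); total cost 7 + 6 + 10 = 23.
No covering selection has total cost below 23.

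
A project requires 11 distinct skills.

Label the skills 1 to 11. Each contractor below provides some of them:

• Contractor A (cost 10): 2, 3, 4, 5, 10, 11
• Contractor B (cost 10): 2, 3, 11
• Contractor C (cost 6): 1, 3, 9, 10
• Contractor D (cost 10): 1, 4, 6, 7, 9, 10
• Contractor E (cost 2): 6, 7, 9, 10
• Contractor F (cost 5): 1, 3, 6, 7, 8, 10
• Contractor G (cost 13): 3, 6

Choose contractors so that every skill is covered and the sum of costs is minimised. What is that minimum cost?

17

A, E, F together cover every skill (A ∪ E ∪ F = {1, 2, 3, 4, 5, 6, 7, 8, 9, 10, 11}); total cost 10 + 2 + 5 = 17.
No covering selection has total cost below 17.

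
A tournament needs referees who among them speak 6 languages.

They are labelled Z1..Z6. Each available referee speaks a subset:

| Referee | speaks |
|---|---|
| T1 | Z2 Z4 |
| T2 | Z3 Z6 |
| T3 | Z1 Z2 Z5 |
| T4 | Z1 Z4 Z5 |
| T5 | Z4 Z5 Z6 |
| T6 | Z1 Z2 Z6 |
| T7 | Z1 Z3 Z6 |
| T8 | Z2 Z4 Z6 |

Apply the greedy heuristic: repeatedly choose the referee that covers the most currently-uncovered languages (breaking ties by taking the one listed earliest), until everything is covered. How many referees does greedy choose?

3

Greedy: pick T3 (covers 3 new) → pick T2 (covers 2 new) → pick T1 (covers 1 new). Total picks: 3.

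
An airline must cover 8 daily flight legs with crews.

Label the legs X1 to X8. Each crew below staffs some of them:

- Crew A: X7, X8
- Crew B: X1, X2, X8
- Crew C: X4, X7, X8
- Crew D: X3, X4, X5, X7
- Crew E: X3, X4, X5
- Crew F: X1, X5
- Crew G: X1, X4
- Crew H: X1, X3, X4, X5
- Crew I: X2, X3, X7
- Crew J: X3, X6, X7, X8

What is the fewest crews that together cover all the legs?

Take {B, E, J}. Their union is {X1, X2, X3, X4, X5, X6, X7, X8}, which is all 8 legs.
Only J contains X6, so J is forced; the remaining 4 legs need at least 2 more crews (each remaining crew adds at most 3) — so at least 3 crews are needed, and 3 is optimal.

3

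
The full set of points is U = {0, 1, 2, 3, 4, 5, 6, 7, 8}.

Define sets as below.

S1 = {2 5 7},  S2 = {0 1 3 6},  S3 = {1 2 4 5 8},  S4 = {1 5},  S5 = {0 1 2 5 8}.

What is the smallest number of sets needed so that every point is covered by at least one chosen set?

S1, S2, and S3 cover everything between them: the union {0, 1, 2, 3, 4, 5, 6, 7, 8} is all of U.
Only S2 contains 3, so S2 is forced; the remaining 5 points need at least 2 more sets (each remaining set adds at most 4) — so at least 3 sets are needed, and 3 is optimal.

3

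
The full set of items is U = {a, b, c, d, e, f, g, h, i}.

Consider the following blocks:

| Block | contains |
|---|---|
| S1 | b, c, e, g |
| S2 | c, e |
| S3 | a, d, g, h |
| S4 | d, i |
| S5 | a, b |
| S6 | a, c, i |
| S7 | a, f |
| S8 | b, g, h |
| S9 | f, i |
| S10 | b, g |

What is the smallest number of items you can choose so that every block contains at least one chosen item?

Take T = {a, b, c, i}. Each listed block contains at least one of these, so T is a hitting set of size 4.
The blocks S2, S4, S7, S10 are pairwise disjoint, so any hitting set needs a separate item for each — at least 4. Hence 4 is optimal.

4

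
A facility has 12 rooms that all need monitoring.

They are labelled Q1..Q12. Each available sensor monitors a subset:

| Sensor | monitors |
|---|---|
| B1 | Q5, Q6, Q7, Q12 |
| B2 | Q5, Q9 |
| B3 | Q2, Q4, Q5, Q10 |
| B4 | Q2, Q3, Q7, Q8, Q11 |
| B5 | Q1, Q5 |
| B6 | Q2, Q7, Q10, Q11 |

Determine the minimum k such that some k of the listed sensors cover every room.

5

Take {B1, B2, B3, B4, B5}. Their union is {Q1, Q2, Q3, Q4, Q5, Q6, Q7, Q8, Q9, Q10, Q11, Q12}, which is all 12 rooms.
No 4 of the 6 sensors cover everything (all 15 combinations miss at least one room), so 5 is optimal.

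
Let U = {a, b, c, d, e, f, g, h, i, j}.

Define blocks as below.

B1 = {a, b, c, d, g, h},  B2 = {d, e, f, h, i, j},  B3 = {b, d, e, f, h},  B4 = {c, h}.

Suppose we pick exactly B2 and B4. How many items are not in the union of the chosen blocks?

Union of B2, B4 = {c, d, e, f, h, i, j}.
Not covered: a, b, g — 3 items.

3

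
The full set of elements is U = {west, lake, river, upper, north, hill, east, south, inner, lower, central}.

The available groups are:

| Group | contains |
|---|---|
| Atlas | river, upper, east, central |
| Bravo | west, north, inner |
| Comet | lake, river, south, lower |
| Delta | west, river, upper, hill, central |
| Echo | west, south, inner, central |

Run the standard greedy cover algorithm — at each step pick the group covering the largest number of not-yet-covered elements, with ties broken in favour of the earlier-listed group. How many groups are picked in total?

Greedy: pick Delta (covers 5 new) → pick Comet (covers 3 new) → pick Bravo (covers 2 new) → pick Atlas (covers 1 new). Total picks: 4.

4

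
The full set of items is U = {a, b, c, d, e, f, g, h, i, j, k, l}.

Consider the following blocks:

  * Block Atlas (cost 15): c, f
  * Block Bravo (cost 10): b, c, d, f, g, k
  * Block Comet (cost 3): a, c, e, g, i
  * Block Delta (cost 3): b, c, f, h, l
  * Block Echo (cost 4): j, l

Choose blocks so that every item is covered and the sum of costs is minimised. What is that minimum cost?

Bravo, Comet, Delta, Echo together cover every item (Bravo ∪ Comet ∪ Delta ∪ Echo = {a, b, c, d, e, f, g, h, i, j, k, l}); total cost 10 + 3 + 3 + 4 = 20.
No covering selection has total cost below 20.

20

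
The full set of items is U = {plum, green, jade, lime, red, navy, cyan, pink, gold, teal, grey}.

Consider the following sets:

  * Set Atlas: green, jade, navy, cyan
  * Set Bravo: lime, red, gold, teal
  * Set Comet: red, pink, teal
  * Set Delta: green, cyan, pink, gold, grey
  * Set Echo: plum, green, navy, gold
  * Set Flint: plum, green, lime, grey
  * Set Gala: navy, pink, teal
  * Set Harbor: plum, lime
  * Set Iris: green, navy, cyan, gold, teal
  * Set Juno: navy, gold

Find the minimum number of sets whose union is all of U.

4

Atlas and Bravo and Comet and Flint together: Atlas ∪ Bravo ∪ Comet ∪ Flint = {plum, green, jade, lime, red, navy, cyan, pink, gold, teal, grey} — every item is covered.
No 3 of the 10 sets cover everything (all 120 combinations miss at least one item), so 4 is optimal.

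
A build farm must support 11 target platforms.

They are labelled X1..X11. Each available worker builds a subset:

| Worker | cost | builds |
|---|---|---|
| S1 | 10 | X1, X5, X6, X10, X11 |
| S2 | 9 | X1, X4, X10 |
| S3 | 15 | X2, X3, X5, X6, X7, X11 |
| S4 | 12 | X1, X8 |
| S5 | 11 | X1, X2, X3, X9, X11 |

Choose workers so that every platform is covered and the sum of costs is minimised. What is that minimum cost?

S2, S3, S4, S5 together cover every platform (S2 ∪ S3 ∪ S4 ∪ S5 = {X1, X2, X3, X4, X5, X6, X7, X8, X9, X10, X11}); total cost 9 + 15 + 12 + 11 = 47.
The greedy pick S1, S5, S2, S4, S3 costs 57; no covering selection beats 47.

47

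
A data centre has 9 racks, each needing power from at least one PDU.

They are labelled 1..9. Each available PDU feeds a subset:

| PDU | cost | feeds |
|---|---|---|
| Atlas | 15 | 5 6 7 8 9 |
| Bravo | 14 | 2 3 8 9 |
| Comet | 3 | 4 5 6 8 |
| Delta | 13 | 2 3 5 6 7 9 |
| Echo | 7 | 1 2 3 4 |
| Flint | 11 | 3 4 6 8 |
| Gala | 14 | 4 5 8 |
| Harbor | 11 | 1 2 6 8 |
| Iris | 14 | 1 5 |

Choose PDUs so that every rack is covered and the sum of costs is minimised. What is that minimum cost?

Atlas, Echo together cover every rack (Atlas ∪ Echo = {1, 2, 3, 4, 5, 6, 7, 8, 9}); total cost 15 + 7 = 22.
The greedy pick Comet, Echo, Delta costs 23; no covering selection beats 22.

22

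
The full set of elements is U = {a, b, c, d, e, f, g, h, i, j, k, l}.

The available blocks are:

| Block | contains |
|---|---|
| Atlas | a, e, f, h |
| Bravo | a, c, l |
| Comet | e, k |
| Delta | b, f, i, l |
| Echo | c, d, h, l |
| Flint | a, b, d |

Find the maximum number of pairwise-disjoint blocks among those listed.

2

Comet, Delta are pairwise disjoint (Comet={e,k}; Delta={b,f,i,l}).
Every remaining block overlaps one of these, and no 3 of the listed blocks are pairwise disjoint, so 2 is the maximum.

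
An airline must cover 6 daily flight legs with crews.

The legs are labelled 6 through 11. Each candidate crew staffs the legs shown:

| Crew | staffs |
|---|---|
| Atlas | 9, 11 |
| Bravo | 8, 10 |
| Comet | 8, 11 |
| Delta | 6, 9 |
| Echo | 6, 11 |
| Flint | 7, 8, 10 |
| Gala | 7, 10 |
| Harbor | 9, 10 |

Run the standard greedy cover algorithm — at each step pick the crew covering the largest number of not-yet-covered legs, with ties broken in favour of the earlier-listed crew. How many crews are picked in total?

3

Greedy: pick Flint (covers 3 new) → pick Atlas (covers 2 new) → pick Delta (covers 1 new). Total picks: 3.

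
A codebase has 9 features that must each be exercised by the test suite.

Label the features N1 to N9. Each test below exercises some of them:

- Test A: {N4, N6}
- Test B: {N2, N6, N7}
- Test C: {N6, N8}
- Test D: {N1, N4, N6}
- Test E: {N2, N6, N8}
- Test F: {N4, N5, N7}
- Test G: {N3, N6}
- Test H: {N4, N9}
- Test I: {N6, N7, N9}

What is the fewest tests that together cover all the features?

D and E and F and G and H together: D ∪ E ∪ F ∪ G ∪ H = {N1, N2, N3, N4, N5, N6, N7, N8, N9} — every feature is covered.
No 4 of the 9 tests cover everything (all 126 combinations miss at least one feature), so 5 is optimal.

5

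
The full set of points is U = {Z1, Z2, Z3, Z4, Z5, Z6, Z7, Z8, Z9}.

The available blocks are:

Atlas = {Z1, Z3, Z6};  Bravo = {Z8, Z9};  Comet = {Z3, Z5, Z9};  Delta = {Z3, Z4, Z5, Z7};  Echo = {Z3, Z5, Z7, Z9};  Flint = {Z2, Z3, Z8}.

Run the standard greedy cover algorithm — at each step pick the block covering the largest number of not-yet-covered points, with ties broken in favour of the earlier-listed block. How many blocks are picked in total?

4

Greedy: pick Delta (covers 4 new) → pick Atlas (covers 2 new) → pick Bravo (covers 2 new) → pick Flint (covers 1 new). Total picks: 4.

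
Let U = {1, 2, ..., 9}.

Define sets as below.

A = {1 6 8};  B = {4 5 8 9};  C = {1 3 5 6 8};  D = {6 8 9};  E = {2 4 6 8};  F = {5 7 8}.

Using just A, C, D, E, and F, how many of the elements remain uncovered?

Union of A, C, D, E, F = {1, 2, 3, 4, 5, 6, 7, 8, 9} — that's every element, so 0 are uncovered.

0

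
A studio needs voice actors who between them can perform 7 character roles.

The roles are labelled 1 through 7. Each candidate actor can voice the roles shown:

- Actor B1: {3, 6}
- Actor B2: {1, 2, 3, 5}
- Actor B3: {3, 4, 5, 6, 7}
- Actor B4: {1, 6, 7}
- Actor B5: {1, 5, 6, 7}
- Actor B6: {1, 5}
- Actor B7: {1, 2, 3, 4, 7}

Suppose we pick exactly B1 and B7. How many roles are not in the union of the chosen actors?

Union of B1, B7 = {1, 2, 3, 4, 6, 7}.
Not covered: 5 — 1 role.

1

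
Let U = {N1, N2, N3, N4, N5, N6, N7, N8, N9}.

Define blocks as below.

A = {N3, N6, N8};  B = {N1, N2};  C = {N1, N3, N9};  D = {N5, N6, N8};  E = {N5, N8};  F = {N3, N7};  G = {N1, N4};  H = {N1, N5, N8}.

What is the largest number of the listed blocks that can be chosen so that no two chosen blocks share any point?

E, F, G are pairwise disjoint (E={N5,N8}; F={N3,N7}; G={N1,N4}).
Every remaining block overlaps one of these, and no 4 of the listed blocks are pairwise disjoint, so 3 is the maximum.

3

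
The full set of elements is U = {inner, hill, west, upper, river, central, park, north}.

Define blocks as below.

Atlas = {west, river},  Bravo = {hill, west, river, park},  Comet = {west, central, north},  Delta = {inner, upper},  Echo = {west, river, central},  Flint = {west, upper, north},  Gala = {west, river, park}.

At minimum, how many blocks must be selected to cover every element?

3

Bravo and Comet and Delta together: Bravo ∪ Comet ∪ Delta = {inner, hill, west, upper, river, central, park, north} — every element is covered.
Only Delta contains inner, so Delta is forced; the remaining 6 elements need at least 2 more blocks (each remaining block adds at most 4) — so at least 3 blocks are needed, and 3 is optimal.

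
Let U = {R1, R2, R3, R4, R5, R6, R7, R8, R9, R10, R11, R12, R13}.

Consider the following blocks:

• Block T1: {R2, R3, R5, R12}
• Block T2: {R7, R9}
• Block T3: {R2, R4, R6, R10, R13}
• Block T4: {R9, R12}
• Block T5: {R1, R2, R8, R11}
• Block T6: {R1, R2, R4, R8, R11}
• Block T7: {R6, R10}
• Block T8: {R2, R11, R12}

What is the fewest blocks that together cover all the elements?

4

T1 and T2 and T3 and T6 together: T1 ∪ T2 ∪ T3 ∪ T6 = {R1, R2, R3, R4, R5, R6, R7, R8, R9, R10, R11, R12, R13} — every element is covered.
Only T1 contains R3, so T1 is forced; the remaining 9 elements need at least 3 more blocks (each remaining block adds at most 4) — so at least 4 blocks are needed, and 4 is optimal.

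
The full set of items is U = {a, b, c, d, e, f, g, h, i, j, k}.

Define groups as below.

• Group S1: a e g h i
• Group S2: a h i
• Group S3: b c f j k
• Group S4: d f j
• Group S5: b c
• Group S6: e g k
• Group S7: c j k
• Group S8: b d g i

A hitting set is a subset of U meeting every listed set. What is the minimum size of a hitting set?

T = {a, b, g, j} meets every group (each contains at least one member of T), and |T| = 4.
The groups S2, S4, S5, S6 are pairwise disjoint, so any hitting set needs a separate item for each — at least 4. Hence 4 is optimal.

4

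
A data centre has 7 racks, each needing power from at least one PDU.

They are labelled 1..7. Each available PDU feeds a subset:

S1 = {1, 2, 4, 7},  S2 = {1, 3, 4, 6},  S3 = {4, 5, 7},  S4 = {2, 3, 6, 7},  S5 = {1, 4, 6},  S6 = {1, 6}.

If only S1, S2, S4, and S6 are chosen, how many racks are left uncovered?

1

Union of S1, S2, S4, S6 = {1, 2, 3, 4, 6, 7}.
Not covered: 5 — 1 rack.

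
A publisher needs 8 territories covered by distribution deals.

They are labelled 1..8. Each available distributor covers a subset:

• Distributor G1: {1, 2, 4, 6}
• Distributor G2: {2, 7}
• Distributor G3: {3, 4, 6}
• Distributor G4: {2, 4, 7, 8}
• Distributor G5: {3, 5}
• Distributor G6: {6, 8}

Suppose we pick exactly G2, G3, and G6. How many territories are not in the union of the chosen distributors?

Union of G2, G3, G6 = {2, 3, 4, 6, 7, 8}.
Not covered: 1, 5 — 2 territories.

2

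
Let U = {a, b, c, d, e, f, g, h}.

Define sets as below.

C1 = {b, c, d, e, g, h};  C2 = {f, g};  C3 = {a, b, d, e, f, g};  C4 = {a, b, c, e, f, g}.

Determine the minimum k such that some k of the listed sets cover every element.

2

Take {C1, C3}. Their union is {a, b, c, d, e, f, g, h}, which is all 8 elements.
No single set has all 8 elements (the largest, C1, has 6), so 2 is optimal.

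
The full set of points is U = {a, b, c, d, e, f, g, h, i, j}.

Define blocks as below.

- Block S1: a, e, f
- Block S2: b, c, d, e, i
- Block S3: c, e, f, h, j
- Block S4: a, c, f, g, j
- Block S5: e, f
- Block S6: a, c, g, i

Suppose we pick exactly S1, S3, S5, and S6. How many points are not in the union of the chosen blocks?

2

Union of S1, S3, S5, S6 = {a, c, e, f, g, h, i, j}.
Not covered: b, d — 2 points.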